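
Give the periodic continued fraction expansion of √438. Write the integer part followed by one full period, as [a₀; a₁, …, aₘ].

a₀ = ⌊√438⌋ = 20.

[20; 1, 12, 1, 40]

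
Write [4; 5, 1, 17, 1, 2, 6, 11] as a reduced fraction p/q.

98177/23554

Using pₖ = aₖpₖ₋₁ + pₖ₋₂ and qₖ = aₖqₖ₋₁ + qₖ₋₂:
  k=0: a=4, p=4, q=1
  k=1: a=5, p=21, q=5
  k=2: a=1, p=25, q=6
  k=3: a=17, p=446, q=107
  k=4: a=1, p=471, q=113
  k=5: a=2, p=1388, q=333
  k=6: a=6, p=8799, q=2111
  k=7: a=11, p=98177, q=23554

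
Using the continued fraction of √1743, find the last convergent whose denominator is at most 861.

13986/335

√1743 = [41; 1, 2, 1, 82, …] (period length 4).
Convergents:
  p_0/q_0 = 41/1
  p_1/q_1 = 42/1
  p_2/q_2 = 125/3
  p_3/q_3 = 167/4
  p_4/q_4 = 13819/331
  p_5/q_5 = 13986/335
  p_6/q_6 = 41791/1001
q_5 = 335 ≤ 861 < 1001 = q_6, so the answer is 13986/335.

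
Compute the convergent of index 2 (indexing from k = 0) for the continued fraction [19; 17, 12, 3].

3907/205

Using pₖ = aₖpₖ₋₁ + pₖ₋₂, qₖ = aₖqₖ₋₁ + qₖ₋₂ (with p₋₁=1, p₋₂=0, q₋₁=0, q₋₂=1):
  k=0: a=19, p=19, q=1
  k=1: a=17, p=324, q=17
  k=2: a=12, p=3907, q=205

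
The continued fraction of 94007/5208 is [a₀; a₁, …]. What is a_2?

1

94007 = 18·5208 + 263   →  a_0 = 18
5208 = 19·263 + 211   →  a_1 = 19
263 = 1·211 + 52   →  a_2 = 1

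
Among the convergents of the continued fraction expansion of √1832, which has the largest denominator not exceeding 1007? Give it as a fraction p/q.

√1832 = [42; 1, 4, 21, 4, 1, 84, …] (period length 6).
Convergents:
  p_0/q_0 = 42/1
  p_1/q_1 = 43/1
  p_2/q_2 = 214/5
  p_3/q_3 = 4537/106
  p_4/q_4 = 18362/429
  p_5/q_5 = 22899/535
  p_6/q_6 = 1941878/45369
q_5 = 535 ≤ 1007 < 45369 = q_6, so the answer is 22899/535.

22899/535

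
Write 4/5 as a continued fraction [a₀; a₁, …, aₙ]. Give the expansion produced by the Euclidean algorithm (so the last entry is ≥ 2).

4 = 0·5 + 4
5 = 1·4 + 1
4 = 4·1 + 0  (stop)
So 4/5 = [0; 1, 4].

[0; 1, 4]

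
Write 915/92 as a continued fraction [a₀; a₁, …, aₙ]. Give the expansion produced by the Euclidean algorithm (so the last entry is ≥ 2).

915 = 9×92 + 87
92 = 1×87 + 5
87 = 17×5 + 2
5 = 2×2 + 1
2 = 2×1 + 0  (stop)
So 915/92 = [9; 1, 17, 2, 2].

[9; 1, 17, 2, 2]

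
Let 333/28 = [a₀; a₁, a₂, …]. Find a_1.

1

333 = 11·28 + 25   →  a_0 = 11
28 = 1·25 + 3   →  a_1 = 1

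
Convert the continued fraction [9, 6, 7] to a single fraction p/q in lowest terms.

394/43

Using pₖ = aₖpₖ₋₁ + pₖ₋₂ and qₖ = aₖqₖ₋₁ + qₖ₋₂:
  k=0: a=9, p=9, q=1
  k=1: a=6, p=55, q=6
  k=2: a=7, p=394, q=43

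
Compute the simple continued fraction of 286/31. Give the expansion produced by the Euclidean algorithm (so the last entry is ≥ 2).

[9; 4, 2, 3]

286 = 9×31 + 7
31 = 4×7 + 3
7 = 2×3 + 1
3 = 3×1 + 0  (stop)
So 286/31 = [9; 4, 2, 3].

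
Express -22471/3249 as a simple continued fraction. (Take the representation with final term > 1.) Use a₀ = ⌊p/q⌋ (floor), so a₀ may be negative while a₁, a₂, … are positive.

-22471 = -7·3249 + 272
3249 = 11·272 + 257
272 = 1·257 + 15
257 = 17·15 + 2
15 = 7·2 + 1
2 = 2·1 + 0  (stop)
So -22471/3249 = [-7; 11, 1, 17, 7, 2].

[-7; 11, 1, 17, 7, 2]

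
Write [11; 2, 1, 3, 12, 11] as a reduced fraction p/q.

Using pₖ = aₖpₖ₋₁ + pₖ₋₂ and qₖ = aₖqₖ₋₁ + qₖ₋₂:
  k=0: a=11, p=11, q=1
  k=1: a=2, p=23, q=2
  k=2: a=1, p=34, q=3
  k=3: a=3, p=125, q=11
  k=4: a=12, p=1534, q=135
  k=5: a=11, p=16999, q=1496

16999/1496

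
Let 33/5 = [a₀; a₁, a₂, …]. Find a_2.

1

33 = 6·5 + 3   →  a_0 = 6
5 = 1·3 + 2   →  a_1 = 1
3 = 1·2 + 1   →  a_2 = 1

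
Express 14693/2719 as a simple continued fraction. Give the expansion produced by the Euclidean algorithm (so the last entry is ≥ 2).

14693 = 5×2719 + 1098
2719 = 2×1098 + 523
1098 = 2×523 + 52
523 = 10×52 + 3
52 = 17×3 + 1
3 = 3×1 + 0  (stop)
So 14693/2719 = [5; 2, 2, 10, 17, 3].

[5; 2, 2, 10, 17, 3]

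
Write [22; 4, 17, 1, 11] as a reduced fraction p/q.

19399/872

Using pₖ = aₖpₖ₋₁ + pₖ₋₂ and qₖ = aₖqₖ₋₁ + qₖ₋₂:
  k=0: a=22, p=22, q=1
  k=1: a=4, p=89, q=4
  k=2: a=17, p=1535, q=69
  k=3: a=1, p=1624, q=73
  k=4: a=11, p=19399, q=872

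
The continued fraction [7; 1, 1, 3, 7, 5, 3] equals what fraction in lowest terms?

6335/837

Fold from the inside: start with 3/1.
  5 + 1/3 = 16/3
  7 + 3/16 = 115/16
  3 + 16/115 = 361/115
  1 + 115/361 = 476/361
  1 + 361/476 = 837/476
  7 + 476/837 = 6335/837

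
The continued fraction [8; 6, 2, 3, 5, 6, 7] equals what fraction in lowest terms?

Fold from the inside: start with 7/1.
  6 + 1/7 = 43/7
  5 + 7/43 = 222/43
  3 + 43/222 = 709/222
  2 + 222/709 = 1640/709
  6 + 709/1640 = 10549/1640
  8 + 1640/10549 = 86032/10549

86032/10549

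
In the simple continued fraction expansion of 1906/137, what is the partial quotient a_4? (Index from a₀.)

1906 = 13·137 + 125   →  a_0 = 13
137 = 1·125 + 12   →  a_1 = 1
125 = 10·12 + 5   →  a_2 = 10
12 = 2·5 + 2   →  a_3 = 2
5 = 2·2 + 1   →  a_4 = 2

2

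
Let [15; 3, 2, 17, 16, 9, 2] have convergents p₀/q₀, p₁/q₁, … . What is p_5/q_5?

271388/17753

Using pₖ = aₖpₖ₋₁ + pₖ₋₂, qₖ = aₖqₖ₋₁ + qₖ₋₂ (with p₋₁=1, p₋₂=0, q₋₁=0, q₋₂=1):
  k=0: a=15, p=15, q=1
  k=1: a=3, p=46, q=3
  k=2: a=2, p=107, q=7
  k=3: a=17, p=1865, q=122
  k=4: a=16, p=29947, q=1959
  k=5: a=9, p=271388, q=17753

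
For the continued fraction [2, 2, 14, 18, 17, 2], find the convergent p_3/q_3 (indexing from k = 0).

1301/524

Using pₖ = aₖpₖ₋₁ + pₖ₋₂, qₖ = aₖqₖ₋₁ + qₖ₋₂ (with p₋₁=1, p₋₂=0, q₋₁=0, q₋₂=1):
  k=0: a=2, p=2, q=1
  k=1: a=2, p=5, q=2
  k=2: a=14, p=72, q=29
  k=3: a=18, p=1301, q=524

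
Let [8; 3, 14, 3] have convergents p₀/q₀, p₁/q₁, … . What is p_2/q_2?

Using pₖ = aₖpₖ₋₁ + pₖ₋₂, qₖ = aₖqₖ₋₁ + qₖ₋₂ (with p₋₁=1, p₋₂=0, q₋₁=0, q₋₂=1):
  k=0: a=8, p=8, q=1
  k=1: a=3, p=25, q=3
  k=2: a=14, p=358, q=43

358/43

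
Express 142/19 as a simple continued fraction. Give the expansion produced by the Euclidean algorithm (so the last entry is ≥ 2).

142 = 7×19 + 9
19 = 2×9 + 1
9 = 9×1 + 0  (stop)
So 142/19 = [7; 2, 9].

[7; 2, 9]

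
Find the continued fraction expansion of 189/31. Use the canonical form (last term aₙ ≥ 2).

189 = 6×31 + 3
31 = 10×3 + 1
3 = 3×1 + 0  (stop)
So 189/31 = [6; 10, 3].

[6; 10, 3]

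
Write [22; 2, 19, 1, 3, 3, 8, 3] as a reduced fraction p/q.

Fold from the inside: start with 3/1.
  8 + 1/3 = 25/3
  3 + 3/25 = 78/25
  3 + 25/78 = 259/78
  1 + 78/259 = 337/259
  19 + 259/337 = 6662/337
  2 + 337/6662 = 13661/6662
  22 + 6662/13661 = 307204/13661

307204/13661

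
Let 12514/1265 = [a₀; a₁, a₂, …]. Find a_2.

12514 = 9·1265 + 1129   →  a_0 = 9
1265 = 1·1129 + 136   →  a_1 = 1
1129 = 8·136 + 41   →  a_2 = 8

8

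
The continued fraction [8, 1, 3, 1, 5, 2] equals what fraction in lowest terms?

Fold from the inside: start with 2/1.
  5 + 1/2 = 11/2
  1 + 2/11 = 13/11
  3 + 11/13 = 50/13
  1 + 13/50 = 63/50
  8 + 50/63 = 554/63

554/63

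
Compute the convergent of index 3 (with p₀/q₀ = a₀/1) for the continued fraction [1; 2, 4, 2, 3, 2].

29/20

Using pₖ = aₖpₖ₋₁ + pₖ₋₂, qₖ = aₖqₖ₋₁ + qₖ₋₂ (with p₋₁=1, p₋₂=0, q₋₁=0, q₋₂=1):
  k=0: a=1, p=1, q=1
  k=1: a=2, p=3, q=2
  k=2: a=4, p=13, q=9
  k=3: a=2, p=29, q=20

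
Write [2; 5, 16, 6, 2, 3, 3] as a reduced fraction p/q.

26597/12103

Fold from the inside: start with 3/1.
  3 + 1/3 = 10/3
  2 + 3/10 = 23/10
  6 + 10/23 = 148/23
  16 + 23/148 = 2391/148
  5 + 148/2391 = 12103/2391
  2 + 2391/12103 = 26597/12103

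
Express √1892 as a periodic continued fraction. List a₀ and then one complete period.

[43; 2, 86]

a₀ = ⌊√1892⌋ = 43.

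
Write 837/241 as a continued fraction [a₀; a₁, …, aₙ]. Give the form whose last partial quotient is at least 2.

[3; 2, 8, 1, 3, 3]

837 = 3×241 + 114
241 = 2×114 + 13
114 = 8×13 + 10
13 = 1×10 + 3
10 = 3×3 + 1
3 = 3×1 + 0  (stop)
So 837/241 = [3; 2, 8, 1, 3, 3].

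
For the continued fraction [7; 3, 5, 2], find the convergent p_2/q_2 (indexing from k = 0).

117/16

Using pₖ = aₖpₖ₋₁ + pₖ₋₂, qₖ = aₖqₖ₋₁ + qₖ₋₂ (with p₋₁=1, p₋₂=0, q₋₁=0, q₋₂=1):
  k=0: a=7, p=7, q=1
  k=1: a=3, p=22, q=3
  k=2: a=5, p=117, q=16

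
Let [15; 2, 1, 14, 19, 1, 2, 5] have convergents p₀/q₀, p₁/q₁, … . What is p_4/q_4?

Using pₖ = aₖpₖ₋₁ + pₖ₋₂, qₖ = aₖqₖ₋₁ + qₖ₋₂ (with p₋₁=1, p₋₂=0, q₋₁=0, q₋₂=1):
  k=0: a=15, p=15, q=1
  k=1: a=2, p=31, q=2
  k=2: a=1, p=46, q=3
  k=3: a=14, p=675, q=44
  k=4: a=19, p=12871, q=839

12871/839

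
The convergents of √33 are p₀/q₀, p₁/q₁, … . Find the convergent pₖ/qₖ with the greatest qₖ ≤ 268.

√33 = [5; 1, 2, 1, 10, …] (period length 4).
Convergents:
  p_0/q_0 = 5/1
  p_1/q_1 = 6/1
  p_2/q_2 = 17/3
  p_3/q_3 = 23/4
  p_4/q_4 = 247/43
  p_5/q_5 = 270/47
  p_6/q_6 = 787/137
  p_7/q_7 = 1057/184
  p_8/q_8 = 11357/1977
q_7 = 184 ≤ 268 < 1977 = q_8, so the answer is 1057/184.

1057/184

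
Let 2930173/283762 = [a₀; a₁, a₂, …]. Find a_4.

2930173 = 10·283762 + 92553   →  a_0 = 10
283762 = 3·92553 + 6103   →  a_1 = 3
92553 = 15·6103 + 1008   →  a_2 = 15
6103 = 6·1008 + 55   →  a_3 = 6
1008 = 18·55 + 18   →  a_4 = 18

18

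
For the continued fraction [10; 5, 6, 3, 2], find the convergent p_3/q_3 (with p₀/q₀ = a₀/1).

Using pₖ = aₖpₖ₋₁ + pₖ₋₂, qₖ = aₖqₖ₋₁ + qₖ₋₂ (with p₋₁=1, p₋₂=0, q₋₁=0, q₋₂=1):
  k=0: a=10, p=10, q=1
  k=1: a=5, p=51, q=5
  k=2: a=6, p=316, q=31
  k=3: a=3, p=999, q=98

999/98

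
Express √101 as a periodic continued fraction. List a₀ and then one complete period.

[10; 20]

a₀ = ⌊√101⌋ = 10.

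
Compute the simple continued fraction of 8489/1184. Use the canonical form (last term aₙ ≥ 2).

[7; 5, 1, 8, 7, 3]

8489 = 7*1184 + 201
1184 = 5*201 + 179
201 = 1*179 + 22
179 = 8*22 + 3
22 = 7*3 + 1
3 = 3*1 + 0  (stop)
So 8489/1184 = [7; 5, 1, 8, 7, 3].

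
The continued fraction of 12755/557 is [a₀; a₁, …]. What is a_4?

17

12755 = 22·557 + 501   →  a_0 = 22
557 = 1·501 + 56   →  a_1 = 1
501 = 8·56 + 53   →  a_2 = 8
56 = 1·53 + 3   →  a_3 = 1
53 = 17·3 + 2   →  a_4 = 17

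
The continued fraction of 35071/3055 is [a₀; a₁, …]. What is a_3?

1

35071 = 11·3055 + 1466   →  a_0 = 11
3055 = 2·1466 + 123   →  a_1 = 2
1466 = 11·123 + 113   →  a_2 = 11
123 = 1·113 + 10   →  a_3 = 1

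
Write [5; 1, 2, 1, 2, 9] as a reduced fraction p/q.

590/103

Fold from the inside: start with 9/1.
  2 + 1/9 = 19/9
  1 + 9/19 = 28/19
  2 + 19/28 = 75/28
  1 + 28/75 = 103/75
  5 + 75/103 = 590/103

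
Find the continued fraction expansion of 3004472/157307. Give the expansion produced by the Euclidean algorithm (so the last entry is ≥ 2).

[19; 10, 17, 18, 2, 1, 16]

3004472 = 19*157307 + 15639
157307 = 10*15639 + 917
15639 = 17*917 + 50
917 = 18*50 + 17
50 = 2*17 + 16
17 = 1*16 + 1
16 = 16*1 + 0  (stop)
So 3004472/157307 = [19; 10, 17, 18, 2, 1, 16].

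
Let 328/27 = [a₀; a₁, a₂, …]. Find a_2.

1

328 = 12·27 + 4   →  a_0 = 12
27 = 6·4 + 3   →  a_1 = 6
4 = 1·3 + 1   →  a_2 = 1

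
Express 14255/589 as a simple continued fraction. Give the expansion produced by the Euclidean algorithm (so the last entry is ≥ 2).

14255 = 24*589 + 119
589 = 4*119 + 113
119 = 1*113 + 6
113 = 18*6 + 5
6 = 1*5 + 1
5 = 5*1 + 0  (stop)
So 14255/589 = [24; 4, 1, 18, 1, 5].

[24; 4, 1, 18, 1, 5]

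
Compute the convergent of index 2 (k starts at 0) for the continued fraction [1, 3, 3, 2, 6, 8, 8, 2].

Using pₖ = aₖpₖ₋₁ + pₖ₋₂, qₖ = aₖqₖ₋₁ + qₖ₋₂ (with p₋₁=1, p₋₂=0, q₋₁=0, q₋₂=1):
  k=0: a=1, p=1, q=1
  k=1: a=3, p=4, q=3
  k=2: a=3, p=13, q=10

13/10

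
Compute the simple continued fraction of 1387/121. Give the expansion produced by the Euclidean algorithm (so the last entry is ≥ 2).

[11; 2, 6, 4, 2]

1387 = 11*121 + 56
121 = 2*56 + 9
56 = 6*9 + 2
9 = 4*2 + 1
2 = 2*1 + 0  (stop)
So 1387/121 = [11; 2, 6, 4, 2].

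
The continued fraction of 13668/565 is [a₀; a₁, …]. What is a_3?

3

13668 = 24·565 + 108   →  a_0 = 24
565 = 5·108 + 25   →  a_1 = 5
108 = 4·25 + 8   →  a_2 = 4
25 = 3·8 + 1   →  a_3 = 3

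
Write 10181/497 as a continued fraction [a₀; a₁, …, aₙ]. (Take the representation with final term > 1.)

[20; 2, 16, 15]

10181 = 20*497 + 241
497 = 2*241 + 15
241 = 16*15 + 1
15 = 15*1 + 0  (stop)
So 10181/497 = [20; 2, 16, 15].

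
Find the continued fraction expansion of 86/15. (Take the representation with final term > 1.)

86 = 5*15 + 11
15 = 1*11 + 4
11 = 2*4 + 3
4 = 1*3 + 1
3 = 3*1 + 0  (stop)
So 86/15 = [5; 1, 2, 1, 3].

[5; 1, 2, 1, 3]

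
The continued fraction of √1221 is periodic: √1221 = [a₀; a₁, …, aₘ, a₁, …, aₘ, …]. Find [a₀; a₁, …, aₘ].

a₀ = ⌊√1221⌋ = 34.
With m₀=0, d₀=1 and mₖ₊₁ = dₖaₖ − mₖ, dₖ₊₁ = (n − mₖ₊₁²)/dₖ, aₖ₊₁ = ⌊(a₀+mₖ₊₁)/dₖ₊₁⌋:
  k=1: m=34, d=65, a=1
  k=2: m=31, d=4, a=16
  k=3: m=33, d=33, a=2
  k=4: m=33, d=4, a=16
  k=5: m=31, d=65, a=1
  k=6: m=34, d=1, a=68
d=1 and a=2a₀=68 at k=6, so the next step gives (m, d) = (34, 65) again — its k=1 value — and the period has length 6.

[34; 1, 16, 2, 16, 1, 68]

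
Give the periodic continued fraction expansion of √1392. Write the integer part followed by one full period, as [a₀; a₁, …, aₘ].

a₀ = ⌊√1392⌋ = 37.

[37; 3, 4, 3, 74]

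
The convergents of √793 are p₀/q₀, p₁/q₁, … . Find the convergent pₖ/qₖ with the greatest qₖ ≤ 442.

√793 = [28; 6, 4, 6, 56, …] (period length 4).
Convergents:
  p_0/q_0 = 28/1
  p_1/q_1 = 169/6
  p_2/q_2 = 704/25
  p_3/q_3 = 4393/156
  p_4/q_4 = 246712/8761
q_3 = 156 ≤ 442 < 8761 = q_4, so the answer is 4393/156.

4393/156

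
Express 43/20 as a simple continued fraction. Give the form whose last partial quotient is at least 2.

43 = 2*20 + 3
20 = 6*3 + 2
3 = 1*2 + 1
2 = 2*1 + 0  (stop)
So 43/20 = [2; 6, 1, 2].

[2; 6, 1, 2]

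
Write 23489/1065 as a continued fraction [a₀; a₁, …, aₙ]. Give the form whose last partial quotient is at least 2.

23489 = 22×1065 + 59
1065 = 18×59 + 3
59 = 19×3 + 2
3 = 1×2 + 1
2 = 2×1 + 0  (stop)
So 23489/1065 = [22; 18, 19, 1, 2].

[22; 18, 19, 1, 2]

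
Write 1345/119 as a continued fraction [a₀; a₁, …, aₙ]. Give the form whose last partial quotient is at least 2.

[11; 3, 3, 3, 1, 2]

1345 = 11×119 + 36
119 = 3×36 + 11
36 = 3×11 + 3
11 = 3×3 + 2
3 = 1×2 + 1
2 = 2×1 + 0  (stop)
So 1345/119 = [11; 3, 3, 3, 1, 2].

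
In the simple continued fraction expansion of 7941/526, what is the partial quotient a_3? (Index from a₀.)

7941 = 15·526 + 51   →  a_0 = 15
526 = 10·51 + 16   →  a_1 = 10
51 = 3·16 + 3   →  a_2 = 3
16 = 5·3 + 1   →  a_3 = 5

5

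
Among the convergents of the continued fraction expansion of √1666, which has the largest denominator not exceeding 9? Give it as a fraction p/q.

√1666 = [40; 1, 4, 2, 4, 1, 80, …] (period length 6).
Convergents:
  p_0/q_0 = 40/1
  p_1/q_1 = 41/1
  p_2/q_2 = 204/5
  p_3/q_3 = 449/11
q_2 = 5 ≤ 9 < 11 = q_3, so the answer is 204/5.

204/5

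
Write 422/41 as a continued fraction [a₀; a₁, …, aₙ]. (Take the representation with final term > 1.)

[10; 3, 2, 2, 2]

422 = 10·41 + 12
41 = 3·12 + 5
12 = 2·5 + 2
5 = 2·2 + 1
2 = 2·1 + 0  (stop)
So 422/41 = [10; 3, 2, 2, 2].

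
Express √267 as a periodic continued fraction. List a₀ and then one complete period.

a₀ = ⌊√267⌋ = 16.

[16; 2, 1, 15, 1, 2, 32]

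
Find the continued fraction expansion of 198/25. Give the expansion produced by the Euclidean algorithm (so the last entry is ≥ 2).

198 = 7·25 + 23
25 = 1·23 + 2
23 = 11·2 + 1
2 = 2·1 + 0  (stop)
So 198/25 = [7; 1, 11, 2].

[7; 1, 11, 2]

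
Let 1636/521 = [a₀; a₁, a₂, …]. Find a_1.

1636 = 3·521 + 73   →  a_0 = 3
521 = 7·73 + 10   →  a_1 = 7

7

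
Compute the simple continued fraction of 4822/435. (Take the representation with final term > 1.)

4822 = 11·435 + 37
435 = 11·37 + 28
37 = 1·28 + 9
28 = 3·9 + 1
9 = 9·1 + 0  (stop)
So 4822/435 = [11; 11, 1, 3, 9].

[11; 11, 1, 3, 9]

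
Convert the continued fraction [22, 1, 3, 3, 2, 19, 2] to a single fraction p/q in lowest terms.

Fold from the inside: start with 2/1.
  19 + 1/2 = 39/2
  2 + 2/39 = 80/39
  3 + 39/80 = 279/80
  3 + 80/279 = 917/279
  1 + 279/917 = 1196/917
  22 + 917/1196 = 27229/1196

27229/1196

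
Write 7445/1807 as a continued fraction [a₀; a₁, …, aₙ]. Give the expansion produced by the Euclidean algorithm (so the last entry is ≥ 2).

[4; 8, 3, 17, 1, 3]

7445 = 4*1807 + 217
1807 = 8*217 + 71
217 = 3*71 + 4
71 = 17*4 + 3
4 = 1*3 + 1
3 = 3*1 + 0  (stop)
So 7445/1807 = [4; 8, 3, 17, 1, 3].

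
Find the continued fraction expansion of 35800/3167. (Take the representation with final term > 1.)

[11; 3, 3, 2, 6, 2, 4, 2]

35800 = 11·3167 + 963
3167 = 3·963 + 278
963 = 3·278 + 129
278 = 2·129 + 20
129 = 6·20 + 9
20 = 2·9 + 2
9 = 4·2 + 1
2 = 2·1 + 0  (stop)
So 35800/3167 = [11; 3, 3, 2, 6, 2, 4, 2].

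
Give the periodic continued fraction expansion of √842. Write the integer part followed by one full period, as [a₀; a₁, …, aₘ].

a₀ = ⌊√842⌋ = 29.
With m₀=0, d₀=1 and mₖ₊₁ = dₖaₖ − mₖ, dₖ₊₁ = (n − mₖ₊₁²)/dₖ, aₖ₊₁ = ⌊(a₀+mₖ₊₁)/dₖ₊₁⌋:
  k=1: m=29, d=1, a=58
d=1 and a=2a₀=58 at k=1, so the next step gives (m, d) = (29, 1) again — its k=1 value — and the period has length 1.

[29; 58]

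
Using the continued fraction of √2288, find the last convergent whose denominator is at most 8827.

164737/3444

√2288 = [47; 1, 4, 1, 94, …] (period length 4).
Convergents:
  p_0/q_0 = 47/1
  p_1/q_1 = 48/1
  p_2/q_2 = 239/5
  p_3/q_3 = 287/6
  p_4/q_4 = 27217/569
  p_5/q_5 = 27504/575
  p_6/q_6 = 137233/2869
  p_7/q_7 = 164737/3444
  p_8/q_8 = 15622511/326605
q_7 = 3444 ≤ 8827 < 326605 = q_8, so the answer is 164737/3444.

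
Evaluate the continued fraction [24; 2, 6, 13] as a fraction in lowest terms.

Fold from the inside: start with 13/1.
  6 + 1/13 = 79/13
  2 + 13/79 = 171/79
  24 + 79/171 = 4183/171

4183/171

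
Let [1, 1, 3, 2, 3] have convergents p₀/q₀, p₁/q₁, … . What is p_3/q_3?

Using pₖ = aₖpₖ₋₁ + pₖ₋₂, qₖ = aₖqₖ₋₁ + qₖ₋₂ (with p₋₁=1, p₋₂=0, q₋₁=0, q₋₂=1):
  k=0: a=1, p=1, q=1
  k=1: a=1, p=2, q=1
  k=2: a=3, p=7, q=4
  k=3: a=2, p=16, q=9

16/9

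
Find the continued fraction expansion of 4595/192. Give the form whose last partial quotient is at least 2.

[23; 1, 13, 1, 3, 3]

4595 = 23·192 + 179
192 = 1·179 + 13
179 = 13·13 + 10
13 = 1·10 + 3
10 = 3·3 + 1
3 = 3·1 + 0  (stop)
So 4595/192 = [23; 1, 13, 1, 3, 3].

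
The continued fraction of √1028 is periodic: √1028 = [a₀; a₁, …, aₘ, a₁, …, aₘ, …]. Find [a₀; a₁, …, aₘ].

a₀ = ⌊√1028⌋ = 32.
With m₀=0, d₀=1 and mₖ₊₁ = dₖaₖ − mₖ, dₖ₊₁ = (n − mₖ₊₁²)/dₖ, aₖ₊₁ = ⌊(a₀+mₖ₊₁)/dₖ₊₁⌋:
  k=1: m=32, d=4, a=16
  k=2: m=32, d=1, a=64
d=1 and a=2a₀=64 at k=2, so the next step gives (m, d) = (32, 4) again — its k=1 value — and the period has length 2.

[32; 16, 64]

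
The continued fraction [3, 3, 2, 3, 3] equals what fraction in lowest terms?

Using pₖ = aₖpₖ₋₁ + pₖ₋₂ and qₖ = aₖqₖ₋₁ + qₖ₋₂:
  k=0: a=3, p=3, q=1
  k=1: a=3, p=10, q=3
  k=2: a=2, p=23, q=7
  k=3: a=3, p=79, q=24
  k=4: a=3, p=260, q=79

260/79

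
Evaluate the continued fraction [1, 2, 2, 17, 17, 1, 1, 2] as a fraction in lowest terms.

10771/7681

Fold from the inside: start with 2/1.
  1 + 1/2 = 3/2
  1 + 2/3 = 5/3
  17 + 3/5 = 88/5
  17 + 5/88 = 1501/88
  2 + 88/1501 = 3090/1501
  2 + 1501/3090 = 7681/3090
  1 + 3090/7681 = 10771/7681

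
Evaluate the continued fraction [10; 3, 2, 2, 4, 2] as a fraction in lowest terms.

Using pₖ = aₖpₖ₋₁ + pₖ₋₂ and qₖ = aₖqₖ₋₁ + qₖ₋₂:
  k=0: a=10, p=10, q=1
  k=1: a=3, p=31, q=3
  k=2: a=2, p=72, q=7
  k=3: a=2, p=175, q=17
  k=4: a=4, p=772, q=75
  k=5: a=2, p=1719, q=167

1719/167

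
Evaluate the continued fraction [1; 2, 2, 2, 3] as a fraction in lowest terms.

58/41

Using pₖ = aₖpₖ₋₁ + pₖ₋₂ and qₖ = aₖqₖ₋₁ + qₖ₋₂:
  k=0: a=1, p=1, q=1
  k=1: a=2, p=3, q=2
  k=2: a=2, p=7, q=5
  k=3: a=2, p=17, q=12
  k=4: a=3, p=58, q=41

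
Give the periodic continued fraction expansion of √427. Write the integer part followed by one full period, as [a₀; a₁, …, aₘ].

a₀ = ⌊√427⌋ = 20.
With m₀=0, d₀=1 and mₖ₊₁ = dₖaₖ − mₖ, dₖ₊₁ = (n − mₖ₊₁²)/dₖ, aₖ₊₁ = ⌊(a₀+mₖ₊₁)/dₖ₊₁⌋:
  k=1: m=20, d=27, a=1
  k=2: m=7, d=14, a=1
  k=3: m=7, d=27, a=1
  k=4: m=20, d=1, a=40
d=1 and a=2a₀=40 at k=4, so the next step gives (m, d) = (20, 27) again — its k=1 value — and the period has length 4.

[20; 1, 1, 1, 40]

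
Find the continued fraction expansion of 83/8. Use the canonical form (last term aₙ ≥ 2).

[10; 2, 1, 2]

83 = 10·8 + 3
8 = 2·3 + 2
3 = 1·2 + 1
2 = 2·1 + 0  (stop)
So 83/8 = [10; 2, 1, 2].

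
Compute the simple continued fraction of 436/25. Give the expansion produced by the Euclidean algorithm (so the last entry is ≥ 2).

[17; 2, 3, 1, 2]

436 = 17·25 + 11
25 = 2·11 + 3
11 = 3·3 + 2
3 = 1·2 + 1
2 = 2·1 + 0  (stop)
So 436/25 = [17; 2, 3, 1, 2].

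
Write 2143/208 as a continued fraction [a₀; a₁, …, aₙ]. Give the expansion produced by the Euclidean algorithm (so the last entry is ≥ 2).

2143 = 10*208 + 63
208 = 3*63 + 19
63 = 3*19 + 6
19 = 3*6 + 1
6 = 6*1 + 0  (stop)
So 2143/208 = [10; 3, 3, 3, 6].

[10; 3, 3, 3, 6]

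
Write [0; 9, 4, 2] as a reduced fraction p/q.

Using pₖ = aₖpₖ₋₁ + pₖ₋₂ and qₖ = aₖqₖ₋₁ + qₖ₋₂:
  k=0: a=0, p=0, q=1
  k=1: a=9, p=1, q=9
  k=2: a=4, p=4, q=37
  k=3: a=2, p=9, q=83

9/83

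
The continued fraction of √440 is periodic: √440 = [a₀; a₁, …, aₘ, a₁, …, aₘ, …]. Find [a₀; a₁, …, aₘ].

[20; 1, 40]

a₀ = ⌊√440⌋ = 20.
With m₀=0, d₀=1 and mₖ₊₁ = dₖaₖ − mₖ, dₖ₊₁ = (n − mₖ₊₁²)/dₖ, aₖ₊₁ = ⌊(a₀+mₖ₊₁)/dₖ₊₁⌋:
  k=1: m=20, d=40, a=1
  k=2: m=20, d=1, a=40
d=1 and a=2a₀=40 at k=2, so the next step gives (m, d) = (20, 40) again — its k=1 value — and the period has length 2.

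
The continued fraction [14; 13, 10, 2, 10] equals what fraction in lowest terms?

Fold from the inside: start with 10/1.
  2 + 1/10 = 21/10
  10 + 10/21 = 220/21
  13 + 21/220 = 2881/220
  14 + 220/2881 = 40554/2881

40554/2881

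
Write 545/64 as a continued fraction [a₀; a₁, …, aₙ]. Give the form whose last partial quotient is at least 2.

545 = 8·64 + 33
64 = 1·33 + 31
33 = 1·31 + 2
31 = 15·2 + 1
2 = 2·1 + 0  (stop)
So 545/64 = [8; 1, 1, 15, 2].

[8; 1, 1, 15, 2]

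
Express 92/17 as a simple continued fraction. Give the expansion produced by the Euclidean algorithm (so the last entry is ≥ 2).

92 = 5×17 + 7
17 = 2×7 + 3
7 = 2×3 + 1
3 = 3×1 + 0  (stop)
So 92/17 = [5; 2, 2, 3].

[5; 2, 2, 3]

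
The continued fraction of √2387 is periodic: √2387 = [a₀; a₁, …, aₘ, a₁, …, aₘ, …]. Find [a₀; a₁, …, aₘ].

a₀ = ⌊√2387⌋ = 48.
With m₀=0, d₀=1 and mₖ₊₁ = dₖaₖ − mₖ, dₖ₊₁ = (n − mₖ₊₁²)/dₖ, aₖ₊₁ = ⌊(a₀+mₖ₊₁)/dₖ₊₁⌋:
  k=1: m=48, d=83, a=1
  k=2: m=35, d=14, a=5
  k=3: m=35, d=83, a=1
  k=4: m=48, d=1, a=96
d=1 and a=2a₀=96 at k=4, so the next step gives (m, d) = (48, 83) again — its k=1 value — and the period has length 4.

[48; 1, 5, 1, 96]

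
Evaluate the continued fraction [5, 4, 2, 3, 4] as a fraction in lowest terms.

Using pₖ = aₖpₖ₋₁ + pₖ₋₂ and qₖ = aₖqₖ₋₁ + qₖ₋₂:
  k=0: a=5, p=5, q=1
  k=1: a=4, p=21, q=4
  k=2: a=2, p=47, q=9
  k=3: a=3, p=162, q=31
  k=4: a=4, p=695, q=133

695/133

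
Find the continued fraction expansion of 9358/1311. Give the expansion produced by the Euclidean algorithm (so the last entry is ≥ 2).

9358 = 7×1311 + 181
1311 = 7×181 + 44
181 = 4×44 + 5
44 = 8×5 + 4
5 = 1×4 + 1
4 = 4×1 + 0  (stop)
So 9358/1311 = [7; 7, 4, 8, 1, 4].

[7; 7, 4, 8, 1, 4]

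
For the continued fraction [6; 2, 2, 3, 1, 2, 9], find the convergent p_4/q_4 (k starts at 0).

141/22

Using pₖ = aₖpₖ₋₁ + pₖ₋₂, qₖ = aₖqₖ₋₁ + qₖ₋₂ (with p₋₁=1, p₋₂=0, q₋₁=0, q₋₂=1):
  k=0: a=6, p=6, q=1
  k=1: a=2, p=13, q=2
  k=2: a=2, p=32, q=5
  k=3: a=3, p=109, q=17
  k=4: a=1, p=141, q=22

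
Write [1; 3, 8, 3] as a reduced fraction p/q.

103/78

Using pₖ = aₖpₖ₋₁ + pₖ₋₂ and qₖ = aₖqₖ₋₁ + qₖ₋₂:
  k=0: a=1, p=1, q=1
  k=1: a=3, p=4, q=3
  k=2: a=8, p=33, q=25
  k=3: a=3, p=103, q=78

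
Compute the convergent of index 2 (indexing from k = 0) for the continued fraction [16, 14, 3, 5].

691/43

Using pₖ = aₖpₖ₋₁ + pₖ₋₂, qₖ = aₖqₖ₋₁ + qₖ₋₂ (with p₋₁=1, p₋₂=0, q₋₁=0, q₋₂=1):
  k=0: a=16, p=16, q=1
  k=1: a=14, p=225, q=14
  k=2: a=3, p=691, q=43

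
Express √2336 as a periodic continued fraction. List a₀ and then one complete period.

[48; 3, 96]

a₀ = ⌊√2336⌋ = 48.
With m₀=0, d₀=1 and mₖ₊₁ = dₖaₖ − mₖ, dₖ₊₁ = (n − mₖ₊₁²)/dₖ, aₖ₊₁ = ⌊(a₀+mₖ₊₁)/dₖ₊₁⌋:
  k=1: m=48, d=32, a=3
  k=2: m=48, d=1, a=96
d=1 and a=2a₀=96 at k=2, so the next step gives (m, d) = (48, 32) again — its k=1 value — and the period has length 2.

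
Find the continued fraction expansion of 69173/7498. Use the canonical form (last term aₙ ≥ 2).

69173 = 9×7498 + 1691
7498 = 4×1691 + 734
1691 = 2×734 + 223
734 = 3×223 + 65
223 = 3×65 + 28
65 = 2×28 + 9
28 = 3×9 + 1
9 = 9×1 + 0  (stop)
So 69173/7498 = [9; 4, 2, 3, 3, 2, 3, 9].

[9; 4, 2, 3, 3, 2, 3, 9]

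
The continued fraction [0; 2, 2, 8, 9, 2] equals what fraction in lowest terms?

Fold from the inside: start with 2/1.
  9 + 1/2 = 19/2
  8 + 2/19 = 154/19
  2 + 19/154 = 327/154
  2 + 154/327 = 808/327
  0 + 327/808 = 327/808

327/808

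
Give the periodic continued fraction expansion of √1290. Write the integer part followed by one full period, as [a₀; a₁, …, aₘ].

a₀ = ⌊√1290⌋ = 35.
With m₀=0, d₀=1 and mₖ₊₁ = dₖaₖ − mₖ, dₖ₊₁ = (n − mₖ₊₁²)/dₖ, aₖ₊₁ = ⌊(a₀+mₖ₊₁)/dₖ₊₁⌋:
  k=1: m=35, d=65, a=1
  k=2: m=30, d=6, a=10
  k=3: m=30, d=65, a=1
  k=4: m=35, d=1, a=70
d=1 and a=2a₀=70 at k=4, so the next step gives (m, d) = (35, 65) again — its k=1 value — and the period has length 4.

[35; 1, 10, 1, 70]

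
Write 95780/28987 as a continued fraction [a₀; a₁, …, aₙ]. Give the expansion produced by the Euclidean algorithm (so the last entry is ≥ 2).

[3; 3, 3, 2, 17, 14, 2, 2]

95780 = 3×28987 + 8819
28987 = 3×8819 + 2530
8819 = 3×2530 + 1229
2530 = 2×1229 + 72
1229 = 17×72 + 5
72 = 14×5 + 2
5 = 2×2 + 1
2 = 2×1 + 0  (stop)
So 95780/28987 = [3; 3, 3, 2, 17, 14, 2, 2].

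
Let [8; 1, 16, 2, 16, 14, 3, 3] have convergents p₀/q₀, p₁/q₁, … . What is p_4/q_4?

Using pₖ = aₖpₖ₋₁ + pₖ₋₂, qₖ = aₖqₖ₋₁ + qₖ₋₂ (with p₋₁=1, p₋₂=0, q₋₁=0, q₋₂=1):
  k=0: a=8, p=8, q=1
  k=1: a=1, p=9, q=1
  k=2: a=16, p=152, q=17
  k=3: a=2, p=313, q=35
  k=4: a=16, p=5160, q=577

5160/577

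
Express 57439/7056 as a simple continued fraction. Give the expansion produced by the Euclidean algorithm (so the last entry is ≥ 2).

[8; 7, 8, 3, 19, 2]

57439 = 8·7056 + 991
7056 = 7·991 + 119
991 = 8·119 + 39
119 = 3·39 + 2
39 = 19·2 + 1
2 = 2·1 + 0  (stop)
So 57439/7056 = [8; 7, 8, 3, 19, 2].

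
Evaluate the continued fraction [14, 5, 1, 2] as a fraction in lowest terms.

Fold from the inside: start with 2/1.
  1 + 1/2 = 3/2
  5 + 2/3 = 17/3
  14 + 3/17 = 241/17

241/17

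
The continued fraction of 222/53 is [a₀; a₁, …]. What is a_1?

5

222 = 4·53 + 10   →  a_0 = 4
53 = 5·10 + 3   →  a_1 = 5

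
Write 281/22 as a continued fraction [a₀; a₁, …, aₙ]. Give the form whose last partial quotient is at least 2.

[12; 1, 3, 2, 2]

281 = 12×22 + 17
22 = 1×17 + 5
17 = 3×5 + 2
5 = 2×2 + 1
2 = 2×1 + 0  (stop)
So 281/22 = [12; 1, 3, 2, 2].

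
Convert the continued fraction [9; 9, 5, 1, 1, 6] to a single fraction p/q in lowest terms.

Fold from the inside: start with 6/1.
  1 + 1/6 = 7/6
  1 + 6/7 = 13/7
  5 + 7/13 = 72/13
  9 + 13/72 = 661/72
  9 + 72/661 = 6021/661

6021/661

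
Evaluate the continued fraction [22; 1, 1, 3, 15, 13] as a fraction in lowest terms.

Using pₖ = aₖpₖ₋₁ + pₖ₋₂ and qₖ = aₖqₖ₋₁ + qₖ₋₂:
  k=0: a=22, p=22, q=1
  k=1: a=1, p=23, q=1
  k=2: a=1, p=45, q=2
  k=3: a=3, p=158, q=7
  k=4: a=15, p=2415, q=107
  k=5: a=13, p=31553, q=1398

31553/1398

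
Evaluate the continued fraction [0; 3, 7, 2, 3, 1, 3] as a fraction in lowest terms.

Using pₖ = aₖpₖ₋₁ + pₖ₋₂ and qₖ = aₖqₖ₋₁ + qₖ₋₂:
  k=0: a=0, p=0, q=1
  k=1: a=3, p=1, q=3
  k=2: a=7, p=7, q=22
  k=3: a=2, p=15, q=47
  k=4: a=3, p=52, q=163
  k=5: a=1, p=67, q=210
  k=6: a=3, p=253, q=793

253/793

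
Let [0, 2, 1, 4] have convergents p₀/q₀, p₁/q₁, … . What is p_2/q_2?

Using pₖ = aₖpₖ₋₁ + pₖ₋₂, qₖ = aₖqₖ₋₁ + qₖ₋₂ (with p₋₁=1, p₋₂=0, q₋₁=0, q₋₂=1):
  k=0: a=0, p=0, q=1
  k=1: a=2, p=1, q=2
  k=2: a=1, p=1, q=3

1/3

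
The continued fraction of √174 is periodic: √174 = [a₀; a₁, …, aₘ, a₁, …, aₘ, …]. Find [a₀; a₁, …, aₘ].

a₀ = ⌊√174⌋ = 13.
With m₀=0, d₀=1 and mₖ₊₁ = dₖaₖ − mₖ, dₖ₊₁ = (n − mₖ₊₁²)/dₖ, aₖ₊₁ = ⌊(a₀+mₖ₊₁)/dₖ₊₁⌋:
  k=1: m=13, d=5, a=5
  k=2: m=12, d=6, a=4
  k=3: m=12, d=5, a=5
  k=4: m=13, d=1, a=26
d=1 and a=2a₀=26 at k=4, so the next step gives (m, d) = (13, 5) again — its k=1 value — and the period has length 4.

[13; 5, 4, 5, 26]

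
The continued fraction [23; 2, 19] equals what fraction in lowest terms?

Fold from the inside: start with 19/1.
  2 + 1/19 = 39/19
  23 + 19/39 = 916/39

916/39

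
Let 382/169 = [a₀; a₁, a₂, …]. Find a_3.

5

382 = 2·169 + 44   →  a_0 = 2
169 = 3·44 + 37   →  a_1 = 3
44 = 1·37 + 7   →  a_2 = 1
37 = 5·7 + 2   →  a_3 = 5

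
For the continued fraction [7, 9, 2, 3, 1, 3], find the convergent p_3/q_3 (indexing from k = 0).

Using pₖ = aₖpₖ₋₁ + pₖ₋₂, qₖ = aₖqₖ₋₁ + qₖ₋₂ (with p₋₁=1, p₋₂=0, q₋₁=0, q₋₂=1):
  k=0: a=7, p=7, q=1
  k=1: a=9, p=64, q=9
  k=2: a=2, p=135, q=19
  k=3: a=3, p=469, q=66

469/66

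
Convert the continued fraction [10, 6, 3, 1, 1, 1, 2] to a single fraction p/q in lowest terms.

Using pₖ = aₖpₖ₋₁ + pₖ₋₂ and qₖ = aₖqₖ₋₁ + qₖ₋₂:
  k=0: a=10, p=10, q=1
  k=1: a=6, p=61, q=6
  k=2: a=3, p=193, q=19
  k=3: a=1, p=254, q=25
  k=4: a=1, p=447, q=44
  k=5: a=1, p=701, q=69
  k=6: a=2, p=1849, q=182

1849/182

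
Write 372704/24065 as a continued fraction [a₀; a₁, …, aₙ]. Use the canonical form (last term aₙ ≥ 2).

372704 = 15×24065 + 11729
24065 = 2×11729 + 607
11729 = 19×607 + 196
607 = 3×196 + 19
196 = 10×19 + 6
19 = 3×6 + 1
6 = 6×1 + 0  (stop)
So 372704/24065 = [15; 2, 19, 3, 10, 3, 6].

[15; 2, 19, 3, 10, 3, 6]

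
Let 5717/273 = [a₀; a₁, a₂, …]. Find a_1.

5717 = 20·273 + 257   →  a_0 = 20
273 = 1·257 + 16   →  a_1 = 1

1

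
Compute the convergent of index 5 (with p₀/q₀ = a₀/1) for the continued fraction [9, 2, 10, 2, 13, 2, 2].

11657/1230

Using pₖ = aₖpₖ₋₁ + pₖ₋₂, qₖ = aₖqₖ₋₁ + qₖ₋₂ (with p₋₁=1, p₋₂=0, q₋₁=0, q₋₂=1):
  k=0: a=9, p=9, q=1
  k=1: a=2, p=19, q=2
  k=2: a=10, p=199, q=21
  k=3: a=2, p=417, q=44
  k=4: a=13, p=5620, q=593
  k=5: a=2, p=11657, q=1230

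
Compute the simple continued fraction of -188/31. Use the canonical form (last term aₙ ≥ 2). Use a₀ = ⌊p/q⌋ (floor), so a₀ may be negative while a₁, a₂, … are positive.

[-7; 1, 14, 2]

-188 = -7·31 + 29
31 = 1·29 + 2
29 = 14·2 + 1
2 = 2·1 + 0  (stop)
So -188/31 = [-7; 1, 14, 2].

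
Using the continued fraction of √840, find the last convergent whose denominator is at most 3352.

√840 = [28; 1, 56, …] (period length 2).
Convergents:
  p_0/q_0 = 28/1
  p_1/q_1 = 29/1
  p_2/q_2 = 1652/57
  p_3/q_3 = 1681/58
  p_4/q_4 = 95788/3305
  p_5/q_5 = 97469/3363
q_4 = 3305 ≤ 3352 < 3363 = q_5, so the answer is 95788/3305.

95788/3305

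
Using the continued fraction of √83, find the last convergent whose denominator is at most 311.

√83 = [9; 9, 18, …] (period length 2).
Convergents:
  p_0/q_0 = 9/1
  p_1/q_1 = 82/9
  p_2/q_2 = 1485/163
  p_3/q_3 = 13447/1476
q_2 = 163 ≤ 311 < 1476 = q_3, so the answer is 1485/163.

1485/163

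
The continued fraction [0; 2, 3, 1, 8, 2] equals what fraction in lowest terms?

Using pₖ = aₖpₖ₋₁ + pₖ₋₂ and qₖ = aₖqₖ₋₁ + qₖ₋₂:
  k=0: a=0, p=0, q=1
  k=1: a=2, p=1, q=2
  k=2: a=3, p=3, q=7
  k=3: a=1, p=4, q=9
  k=4: a=8, p=35, q=79
  k=5: a=2, p=74, q=167

74/167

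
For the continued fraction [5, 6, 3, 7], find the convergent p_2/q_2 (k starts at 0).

98/19

Using pₖ = aₖpₖ₋₁ + pₖ₋₂, qₖ = aₖqₖ₋₁ + qₖ₋₂ (with p₋₁=1, p₋₂=0, q₋₁=0, q₋₂=1):
  k=0: a=5, p=5, q=1
  k=1: a=6, p=31, q=6
  k=2: a=3, p=98, q=19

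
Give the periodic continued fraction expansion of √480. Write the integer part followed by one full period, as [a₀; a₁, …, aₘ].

[21; 1, 9, 1, 42]

a₀ = ⌊√480⌋ = 21.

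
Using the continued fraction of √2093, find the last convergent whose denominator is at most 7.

√2093 = [45; 1, 2, 1, 90, …] (period length 4).
Convergents:
  p_0/q_0 = 45/1
  p_1/q_1 = 46/1
  p_2/q_2 = 137/3
  p_3/q_3 = 183/4
  p_4/q_4 = 16607/363
q_3 = 4 ≤ 7 < 363 = q_4, so the answer is 183/4.

183/4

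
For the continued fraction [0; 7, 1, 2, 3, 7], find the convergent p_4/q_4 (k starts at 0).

Using pₖ = aₖpₖ₋₁ + pₖ₋₂, qₖ = aₖqₖ₋₁ + qₖ₋₂ (with p₋₁=1, p₋₂=0, q₋₁=0, q₋₂=1):
  k=0: a=0, p=0, q=1
  k=1: a=7, p=1, q=7
  k=2: a=1, p=1, q=8
  k=3: a=2, p=3, q=23
  k=4: a=3, p=10, q=77

10/77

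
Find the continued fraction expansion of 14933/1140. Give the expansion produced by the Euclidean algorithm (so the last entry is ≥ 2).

[13; 10, 11, 3, 3]

14933 = 13*1140 + 113
1140 = 10*113 + 10
113 = 11*10 + 3
10 = 3*3 + 1
3 = 3*1 + 0  (stop)
So 14933/1140 = [13; 10, 11, 3, 3].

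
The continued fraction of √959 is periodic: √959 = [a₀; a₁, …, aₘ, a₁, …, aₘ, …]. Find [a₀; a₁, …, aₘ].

a₀ = ⌊√959⌋ = 30.

[30; 1, 29, 1, 60]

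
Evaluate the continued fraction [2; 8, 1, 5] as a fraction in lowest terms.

112/53

Using pₖ = aₖpₖ₋₁ + pₖ₋₂ and qₖ = aₖqₖ₋₁ + qₖ₋₂:
  k=0: a=2, p=2, q=1
  k=1: a=8, p=17, q=8
  k=2: a=1, p=19, q=9
  k=3: a=5, p=112, q=53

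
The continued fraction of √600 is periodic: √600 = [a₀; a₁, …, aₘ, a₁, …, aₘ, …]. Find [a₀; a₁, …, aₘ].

[24; 2, 48]

a₀ = ⌊√600⌋ = 24.
With m₀=0, d₀=1 and mₖ₊₁ = dₖaₖ − mₖ, dₖ₊₁ = (n − mₖ₊₁²)/dₖ, aₖ₊₁ = ⌊(a₀+mₖ₊₁)/dₖ₊₁⌋:
  k=1: m=24, d=24, a=2
  k=2: m=24, d=1, a=48
d=1 and a=2a₀=48 at k=2, so the next step gives (m, d) = (24, 24) again — its k=1 value — and the period has length 2.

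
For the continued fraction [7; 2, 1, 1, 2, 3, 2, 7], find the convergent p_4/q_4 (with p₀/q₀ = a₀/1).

96/13

Using pₖ = aₖpₖ₋₁ + pₖ₋₂, qₖ = aₖqₖ₋₁ + qₖ₋₂ (with p₋₁=1, p₋₂=0, q₋₁=0, q₋₂=1):
  k=0: a=7, p=7, q=1
  k=1: a=2, p=15, q=2
  k=2: a=1, p=22, q=3
  k=3: a=1, p=37, q=5
  k=4: a=2, p=96, q=13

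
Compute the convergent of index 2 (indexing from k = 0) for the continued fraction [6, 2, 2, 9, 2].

32/5

Using pₖ = aₖpₖ₋₁ + pₖ₋₂, qₖ = aₖqₖ₋₁ + qₖ₋₂ (with p₋₁=1, p₋₂=0, q₋₁=0, q₋₂=1):
  k=0: a=6, p=6, q=1
  k=1: a=2, p=13, q=2
  k=2: a=2, p=32, q=5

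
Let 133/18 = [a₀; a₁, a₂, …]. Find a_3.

1

133 = 7·18 + 7   →  a_0 = 7
18 = 2·7 + 4   →  a_1 = 2
7 = 1·4 + 3   →  a_2 = 1
4 = 1·3 + 1   →  a_3 = 1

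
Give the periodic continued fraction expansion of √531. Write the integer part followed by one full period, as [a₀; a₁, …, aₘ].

a₀ = ⌊√531⌋ = 23.
With m₀=0, d₀=1 and mₖ₊₁ = dₖaₖ − mₖ, dₖ₊₁ = (n − mₖ₊₁²)/dₖ, aₖ₊₁ = ⌊(a₀+mₖ₊₁)/dₖ₊₁⌋:
  k=1: m=23, d=2, a=23
  k=2: m=23, d=1, a=46
d=1 and a=2a₀=46 at k=2, so the next step gives (m, d) = (23, 2) again — its k=1 value — and the period has length 2.

[23; 23, 46]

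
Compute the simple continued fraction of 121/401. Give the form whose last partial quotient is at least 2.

[0; 3, 3, 5, 2, 3]

121 = 0×401 + 121
401 = 3×121 + 38
121 = 3×38 + 7
38 = 5×7 + 3
7 = 2×3 + 1
3 = 3×1 + 0  (stop)
So 121/401 = [0; 3, 3, 5, 2, 3].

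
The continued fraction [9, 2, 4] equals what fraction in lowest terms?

Fold from the inside: start with 4/1.
  2 + 1/4 = 9/4
  9 + 4/9 = 85/9

85/9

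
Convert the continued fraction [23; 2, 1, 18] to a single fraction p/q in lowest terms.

1307/56

Fold from the inside: start with 18/1.
  1 + 1/18 = 19/18
  2 + 18/19 = 56/19
  23 + 19/56 = 1307/56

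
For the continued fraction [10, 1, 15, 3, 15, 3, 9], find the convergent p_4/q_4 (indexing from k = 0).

8215/751

Using pₖ = aₖpₖ₋₁ + pₖ₋₂, qₖ = aₖqₖ₋₁ + qₖ₋₂ (with p₋₁=1, p₋₂=0, q₋₁=0, q₋₂=1):
  k=0: a=10, p=10, q=1
  k=1: a=1, p=11, q=1
  k=2: a=15, p=175, q=16
  k=3: a=3, p=536, q=49
  k=4: a=15, p=8215, q=751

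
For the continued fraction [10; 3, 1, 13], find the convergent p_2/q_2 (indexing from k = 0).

Using pₖ = aₖpₖ₋₁ + pₖ₋₂, qₖ = aₖqₖ₋₁ + qₖ₋₂ (with p₋₁=1, p₋₂=0, q₋₁=0, q₋₂=1):
  k=0: a=10, p=10, q=1
  k=1: a=3, p=31, q=3
  k=2: a=1, p=41, q=4

41/4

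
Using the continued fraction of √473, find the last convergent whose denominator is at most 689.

√473 = [21; 1, 2, 1, 42, …] (period length 4).
Convergents:
  p_0/q_0 = 21/1
  p_1/q_1 = 22/1
  p_2/q_2 = 65/3
  p_3/q_3 = 87/4
  p_4/q_4 = 3719/171
  p_5/q_5 = 3806/175
  p_6/q_6 = 11331/521
  p_7/q_7 = 15137/696
q_6 = 521 ≤ 689 < 696 = q_7, so the answer is 11331/521.

11331/521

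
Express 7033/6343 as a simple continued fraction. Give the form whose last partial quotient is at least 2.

[1; 9, 5, 5, 3, 8]

7033 = 1·6343 + 690
6343 = 9·690 + 133
690 = 5·133 + 25
133 = 5·25 + 8
25 = 3·8 + 1
8 = 8·1 + 0  (stop)
So 7033/6343 = [1; 9, 5, 5, 3, 8].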